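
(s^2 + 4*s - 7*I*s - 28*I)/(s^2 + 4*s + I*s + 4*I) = (s - 7*I)/(s + I)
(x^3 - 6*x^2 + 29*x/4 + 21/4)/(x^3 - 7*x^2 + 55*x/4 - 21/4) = (2*x + 1)/(2*x - 1)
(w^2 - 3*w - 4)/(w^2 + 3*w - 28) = (w + 1)/(w + 7)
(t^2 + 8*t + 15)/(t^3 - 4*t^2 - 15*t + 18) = (t + 5)/(t^2 - 7*t + 6)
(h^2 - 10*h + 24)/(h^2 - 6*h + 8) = (h - 6)/(h - 2)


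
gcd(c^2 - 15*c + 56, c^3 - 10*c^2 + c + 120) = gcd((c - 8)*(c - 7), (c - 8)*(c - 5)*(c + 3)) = c - 8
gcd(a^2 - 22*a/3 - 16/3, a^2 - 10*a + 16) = a - 8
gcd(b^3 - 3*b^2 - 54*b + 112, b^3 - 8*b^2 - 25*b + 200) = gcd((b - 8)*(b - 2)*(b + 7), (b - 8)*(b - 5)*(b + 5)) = b - 8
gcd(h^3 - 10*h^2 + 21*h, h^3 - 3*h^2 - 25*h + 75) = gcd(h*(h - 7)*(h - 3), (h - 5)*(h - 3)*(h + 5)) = h - 3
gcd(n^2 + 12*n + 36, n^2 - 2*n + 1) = 1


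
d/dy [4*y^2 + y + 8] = 8*y + 1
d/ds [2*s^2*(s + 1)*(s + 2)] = 2*s*(4*s^2 + 9*s + 4)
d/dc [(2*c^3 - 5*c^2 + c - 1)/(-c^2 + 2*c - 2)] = c*(-2*c^3 + 8*c^2 - 21*c + 18)/(c^4 - 4*c^3 + 8*c^2 - 8*c + 4)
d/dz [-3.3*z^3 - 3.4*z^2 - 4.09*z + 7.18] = -9.9*z^2 - 6.8*z - 4.09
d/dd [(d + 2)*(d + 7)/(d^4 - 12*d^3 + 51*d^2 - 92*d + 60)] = (-2*d^4 - 19*d^3 + 122*d^2 + 197*d - 914)/(d^7 - 22*d^6 + 202*d^5 - 1004*d^4 + 2921*d^3 - 4982*d^2 + 4620*d - 1800)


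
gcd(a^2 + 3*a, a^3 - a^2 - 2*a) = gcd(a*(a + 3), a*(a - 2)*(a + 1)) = a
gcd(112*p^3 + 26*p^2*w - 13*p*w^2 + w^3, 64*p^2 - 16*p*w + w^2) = 8*p - w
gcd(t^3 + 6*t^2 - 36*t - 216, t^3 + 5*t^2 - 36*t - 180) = t^2 - 36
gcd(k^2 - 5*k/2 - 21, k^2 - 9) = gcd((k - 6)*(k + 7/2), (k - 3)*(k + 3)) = 1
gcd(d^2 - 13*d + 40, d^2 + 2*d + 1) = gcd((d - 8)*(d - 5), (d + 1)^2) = 1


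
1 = 1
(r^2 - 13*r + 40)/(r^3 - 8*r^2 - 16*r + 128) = (r - 5)/(r^2 - 16)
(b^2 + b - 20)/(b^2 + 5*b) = (b - 4)/b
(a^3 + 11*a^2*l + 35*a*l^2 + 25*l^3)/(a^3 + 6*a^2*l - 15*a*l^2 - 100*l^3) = (a + l)/(a - 4*l)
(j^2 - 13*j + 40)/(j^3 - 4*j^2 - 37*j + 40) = (j - 5)/(j^2 + 4*j - 5)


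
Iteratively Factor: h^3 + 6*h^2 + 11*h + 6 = (h + 2)*(h^2 + 4*h + 3) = (h + 1)*(h + 2)*(h + 3)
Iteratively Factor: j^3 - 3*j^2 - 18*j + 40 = (j - 2)*(j^2 - j - 20) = (j - 2)*(j + 4)*(j - 5)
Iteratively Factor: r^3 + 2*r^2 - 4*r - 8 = (r + 2)*(r^2 - 4) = (r - 2)*(r + 2)*(r + 2)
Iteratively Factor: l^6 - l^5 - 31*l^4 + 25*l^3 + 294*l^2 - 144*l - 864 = (l - 3)*(l^5 + 2*l^4 - 25*l^3 - 50*l^2 + 144*l + 288) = (l - 4)*(l - 3)*(l^4 + 6*l^3 - l^2 - 54*l - 72) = (l - 4)*(l - 3)*(l + 2)*(l^3 + 4*l^2 - 9*l - 36) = (l - 4)*(l - 3)*(l + 2)*(l + 4)*(l^2 - 9) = (l - 4)*(l - 3)^2*(l + 2)*(l + 4)*(l + 3)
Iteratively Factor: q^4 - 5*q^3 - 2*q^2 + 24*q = (q - 3)*(q^3 - 2*q^2 - 8*q) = q*(q - 3)*(q^2 - 2*q - 8) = q*(q - 4)*(q - 3)*(q + 2)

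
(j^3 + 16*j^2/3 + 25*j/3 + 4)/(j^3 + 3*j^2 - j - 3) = (j + 4/3)/(j - 1)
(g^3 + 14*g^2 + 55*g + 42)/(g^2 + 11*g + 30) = (g^2 + 8*g + 7)/(g + 5)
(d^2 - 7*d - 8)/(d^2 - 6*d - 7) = (d - 8)/(d - 7)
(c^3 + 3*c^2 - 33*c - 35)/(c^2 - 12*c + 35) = (c^2 + 8*c + 7)/(c - 7)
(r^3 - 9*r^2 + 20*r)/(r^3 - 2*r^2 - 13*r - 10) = r*(r - 4)/(r^2 + 3*r + 2)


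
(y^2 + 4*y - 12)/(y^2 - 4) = (y + 6)/(y + 2)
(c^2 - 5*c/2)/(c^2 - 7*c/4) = 2*(2*c - 5)/(4*c - 7)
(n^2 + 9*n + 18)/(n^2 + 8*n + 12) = (n + 3)/(n + 2)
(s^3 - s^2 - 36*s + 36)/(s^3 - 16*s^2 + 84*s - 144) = (s^2 + 5*s - 6)/(s^2 - 10*s + 24)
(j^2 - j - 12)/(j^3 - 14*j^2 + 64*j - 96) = (j + 3)/(j^2 - 10*j + 24)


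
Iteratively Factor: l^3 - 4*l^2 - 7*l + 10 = (l - 5)*(l^2 + l - 2) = (l - 5)*(l + 2)*(l - 1)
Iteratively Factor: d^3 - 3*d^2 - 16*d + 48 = (d - 4)*(d^2 + d - 12) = (d - 4)*(d - 3)*(d + 4)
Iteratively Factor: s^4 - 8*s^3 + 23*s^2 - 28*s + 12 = (s - 3)*(s^3 - 5*s^2 + 8*s - 4) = (s - 3)*(s - 2)*(s^2 - 3*s + 2) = (s - 3)*(s - 2)*(s - 1)*(s - 2)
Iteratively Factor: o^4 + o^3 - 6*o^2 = (o)*(o^3 + o^2 - 6*o) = o*(o + 3)*(o^2 - 2*o) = o*(o - 2)*(o + 3)*(o)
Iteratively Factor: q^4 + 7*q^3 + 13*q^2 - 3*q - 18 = (q + 2)*(q^3 + 5*q^2 + 3*q - 9) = (q + 2)*(q + 3)*(q^2 + 2*q - 3) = (q - 1)*(q + 2)*(q + 3)*(q + 3)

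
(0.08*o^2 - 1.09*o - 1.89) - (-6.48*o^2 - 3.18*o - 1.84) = 6.56*o^2 + 2.09*o - 0.0499999999999998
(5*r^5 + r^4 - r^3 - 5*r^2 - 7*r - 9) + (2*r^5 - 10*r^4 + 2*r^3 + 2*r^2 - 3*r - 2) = 7*r^5 - 9*r^4 + r^3 - 3*r^2 - 10*r - 11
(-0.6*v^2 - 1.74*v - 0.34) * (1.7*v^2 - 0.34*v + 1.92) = -1.02*v^4 - 2.754*v^3 - 1.1384*v^2 - 3.2252*v - 0.6528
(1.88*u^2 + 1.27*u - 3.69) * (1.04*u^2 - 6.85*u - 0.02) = 1.9552*u^4 - 11.5572*u^3 - 12.5747*u^2 + 25.2511*u + 0.0738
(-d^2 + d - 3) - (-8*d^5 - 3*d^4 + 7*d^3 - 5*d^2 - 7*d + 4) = 8*d^5 + 3*d^4 - 7*d^3 + 4*d^2 + 8*d - 7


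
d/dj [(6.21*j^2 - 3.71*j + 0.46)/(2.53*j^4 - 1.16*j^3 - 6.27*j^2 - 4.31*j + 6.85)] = (-31.4226*j^5 + 35.3625*j^4 - 13.2624*j^3 - 48.426*j^2 + 90.8454*j - 23.4309)/(6.4009*j^8 - 5.8696*j^7 - 30.3806*j^6 - 7.2622*j^5 + 83.9731*j^4 + 38.1554*j^3 - 67.3229*j^2 - 59.047*j + 46.9225)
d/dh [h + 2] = 1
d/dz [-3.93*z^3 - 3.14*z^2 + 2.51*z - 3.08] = -11.79*z^2 - 6.28*z + 2.51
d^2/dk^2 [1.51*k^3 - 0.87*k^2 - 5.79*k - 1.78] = 9.06*k - 1.74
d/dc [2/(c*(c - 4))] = 4*(2 - c)/(c^2*(c^2 - 8*c + 16))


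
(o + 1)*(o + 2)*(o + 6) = o^3 + 9*o^2 + 20*o + 12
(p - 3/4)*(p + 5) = p^2 + 17*p/4 - 15/4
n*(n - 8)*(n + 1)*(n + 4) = n^4 - 3*n^3 - 36*n^2 - 32*n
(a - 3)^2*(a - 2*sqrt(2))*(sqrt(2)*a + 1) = sqrt(2)*a^4 - 6*sqrt(2)*a^3 - 3*a^3 + 7*sqrt(2)*a^2 + 18*a^2 - 27*a + 12*sqrt(2)*a - 18*sqrt(2)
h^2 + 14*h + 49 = (h + 7)^2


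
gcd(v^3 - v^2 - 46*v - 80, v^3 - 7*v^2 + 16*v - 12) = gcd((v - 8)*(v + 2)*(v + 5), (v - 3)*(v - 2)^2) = 1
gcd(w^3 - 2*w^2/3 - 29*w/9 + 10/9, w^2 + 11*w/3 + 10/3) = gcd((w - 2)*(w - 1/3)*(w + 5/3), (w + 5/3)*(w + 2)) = w + 5/3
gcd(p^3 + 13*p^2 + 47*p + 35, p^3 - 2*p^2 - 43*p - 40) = p^2 + 6*p + 5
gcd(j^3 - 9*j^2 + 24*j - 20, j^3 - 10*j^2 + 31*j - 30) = j^2 - 7*j + 10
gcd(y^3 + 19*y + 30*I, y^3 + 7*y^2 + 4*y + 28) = y + 2*I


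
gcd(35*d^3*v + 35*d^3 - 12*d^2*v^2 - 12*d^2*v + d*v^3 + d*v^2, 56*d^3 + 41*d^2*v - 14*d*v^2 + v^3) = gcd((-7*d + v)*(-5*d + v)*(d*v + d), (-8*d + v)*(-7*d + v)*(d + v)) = -7*d + v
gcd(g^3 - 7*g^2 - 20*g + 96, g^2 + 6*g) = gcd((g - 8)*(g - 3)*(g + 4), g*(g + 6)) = 1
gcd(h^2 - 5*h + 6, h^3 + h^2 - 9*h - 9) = h - 3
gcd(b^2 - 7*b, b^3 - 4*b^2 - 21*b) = b^2 - 7*b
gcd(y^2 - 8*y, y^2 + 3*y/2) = y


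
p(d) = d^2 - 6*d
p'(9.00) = 12.00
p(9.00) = 27.00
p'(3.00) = 0.00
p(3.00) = -9.00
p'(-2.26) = -10.52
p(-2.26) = 18.67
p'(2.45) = -1.10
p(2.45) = -8.70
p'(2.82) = -0.36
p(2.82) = -8.97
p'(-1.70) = -9.40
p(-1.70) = 13.09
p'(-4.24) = -14.48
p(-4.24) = 43.42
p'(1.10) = -3.80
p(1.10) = -5.39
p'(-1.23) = -8.46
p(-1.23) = 8.89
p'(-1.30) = -8.60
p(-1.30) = 9.49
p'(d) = 2*d - 6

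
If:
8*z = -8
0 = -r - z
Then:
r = 1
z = -1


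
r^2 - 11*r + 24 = (r - 8)*(r - 3)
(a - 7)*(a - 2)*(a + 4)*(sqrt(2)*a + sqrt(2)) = sqrt(2)*a^4 - 4*sqrt(2)*a^3 - 27*sqrt(2)*a^2 + 34*sqrt(2)*a + 56*sqrt(2)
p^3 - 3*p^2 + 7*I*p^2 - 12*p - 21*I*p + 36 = (p - 3)*(p + 3*I)*(p + 4*I)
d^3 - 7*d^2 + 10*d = d*(d - 5)*(d - 2)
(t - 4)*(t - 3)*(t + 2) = t^3 - 5*t^2 - 2*t + 24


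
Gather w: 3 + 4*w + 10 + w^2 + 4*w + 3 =w^2 + 8*w + 16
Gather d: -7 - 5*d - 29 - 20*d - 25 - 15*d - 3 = -40*d - 64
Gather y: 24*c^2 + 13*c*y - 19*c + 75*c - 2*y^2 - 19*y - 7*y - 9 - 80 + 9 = 24*c^2 + 56*c - 2*y^2 + y*(13*c - 26) - 80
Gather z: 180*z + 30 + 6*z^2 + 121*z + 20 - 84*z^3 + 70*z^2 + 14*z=-84*z^3 + 76*z^2 + 315*z + 50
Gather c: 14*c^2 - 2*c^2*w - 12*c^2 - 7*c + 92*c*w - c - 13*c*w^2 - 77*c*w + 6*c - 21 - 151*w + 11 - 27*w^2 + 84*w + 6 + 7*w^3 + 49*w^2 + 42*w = c^2*(2 - 2*w) + c*(-13*w^2 + 15*w - 2) + 7*w^3 + 22*w^2 - 25*w - 4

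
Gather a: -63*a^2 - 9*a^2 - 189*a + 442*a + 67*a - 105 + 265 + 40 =-72*a^2 + 320*a + 200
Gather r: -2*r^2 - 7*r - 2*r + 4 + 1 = -2*r^2 - 9*r + 5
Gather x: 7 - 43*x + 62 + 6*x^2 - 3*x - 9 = 6*x^2 - 46*x + 60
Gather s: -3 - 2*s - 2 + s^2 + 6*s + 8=s^2 + 4*s + 3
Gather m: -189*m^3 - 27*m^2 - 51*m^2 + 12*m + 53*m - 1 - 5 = -189*m^3 - 78*m^2 + 65*m - 6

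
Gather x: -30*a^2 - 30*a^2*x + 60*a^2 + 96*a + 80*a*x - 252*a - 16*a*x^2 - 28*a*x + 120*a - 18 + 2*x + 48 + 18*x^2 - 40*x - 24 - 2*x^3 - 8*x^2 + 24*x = 30*a^2 - 36*a - 2*x^3 + x^2*(10 - 16*a) + x*(-30*a^2 + 52*a - 14) + 6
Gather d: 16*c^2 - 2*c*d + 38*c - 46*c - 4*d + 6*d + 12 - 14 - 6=16*c^2 - 8*c + d*(2 - 2*c) - 8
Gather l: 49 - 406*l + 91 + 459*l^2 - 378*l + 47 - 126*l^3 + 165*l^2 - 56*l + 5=-126*l^3 + 624*l^2 - 840*l + 192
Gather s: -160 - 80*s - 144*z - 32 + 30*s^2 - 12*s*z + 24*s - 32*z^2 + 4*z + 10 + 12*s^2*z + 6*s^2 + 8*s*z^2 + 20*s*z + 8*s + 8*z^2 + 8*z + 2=s^2*(12*z + 36) + s*(8*z^2 + 8*z - 48) - 24*z^2 - 132*z - 180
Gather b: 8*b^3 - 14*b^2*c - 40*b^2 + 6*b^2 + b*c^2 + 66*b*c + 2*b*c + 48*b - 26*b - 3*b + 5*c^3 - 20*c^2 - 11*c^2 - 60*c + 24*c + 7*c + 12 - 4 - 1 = 8*b^3 + b^2*(-14*c - 34) + b*(c^2 + 68*c + 19) + 5*c^3 - 31*c^2 - 29*c + 7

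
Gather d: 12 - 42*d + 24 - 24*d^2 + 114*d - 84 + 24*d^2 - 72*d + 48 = 0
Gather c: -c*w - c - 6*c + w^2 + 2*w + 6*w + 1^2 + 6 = c*(-w - 7) + w^2 + 8*w + 7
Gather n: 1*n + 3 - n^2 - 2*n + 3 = -n^2 - n + 6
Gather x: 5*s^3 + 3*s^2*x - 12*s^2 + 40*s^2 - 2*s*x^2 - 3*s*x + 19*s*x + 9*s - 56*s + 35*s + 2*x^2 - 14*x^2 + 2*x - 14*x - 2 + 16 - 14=5*s^3 + 28*s^2 - 12*s + x^2*(-2*s - 12) + x*(3*s^2 + 16*s - 12)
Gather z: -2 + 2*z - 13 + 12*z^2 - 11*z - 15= 12*z^2 - 9*z - 30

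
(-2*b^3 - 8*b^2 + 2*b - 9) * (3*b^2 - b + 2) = -6*b^5 - 22*b^4 + 10*b^3 - 45*b^2 + 13*b - 18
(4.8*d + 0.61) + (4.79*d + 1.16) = 9.59*d + 1.77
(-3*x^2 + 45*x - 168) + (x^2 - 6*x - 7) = -2*x^2 + 39*x - 175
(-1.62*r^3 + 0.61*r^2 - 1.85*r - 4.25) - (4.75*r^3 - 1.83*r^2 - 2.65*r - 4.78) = -6.37*r^3 + 2.44*r^2 + 0.8*r + 0.53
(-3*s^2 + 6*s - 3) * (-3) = 9*s^2 - 18*s + 9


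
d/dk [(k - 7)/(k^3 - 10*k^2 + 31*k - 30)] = (k^3 - 10*k^2 + 31*k - (k - 7)*(3*k^2 - 20*k + 31) - 30)/(k^3 - 10*k^2 + 31*k - 30)^2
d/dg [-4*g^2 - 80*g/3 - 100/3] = -8*g - 80/3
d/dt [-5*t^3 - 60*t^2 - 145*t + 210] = -15*t^2 - 120*t - 145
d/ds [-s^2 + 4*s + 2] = 4 - 2*s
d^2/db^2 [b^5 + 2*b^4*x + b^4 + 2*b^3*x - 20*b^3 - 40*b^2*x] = 20*b^3 + 24*b^2*x + 12*b^2 + 12*b*x - 120*b - 80*x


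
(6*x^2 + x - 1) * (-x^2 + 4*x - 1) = -6*x^4 + 23*x^3 - x^2 - 5*x + 1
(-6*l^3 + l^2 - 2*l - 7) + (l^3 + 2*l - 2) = -5*l^3 + l^2 - 9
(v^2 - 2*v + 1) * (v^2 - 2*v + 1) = v^4 - 4*v^3 + 6*v^2 - 4*v + 1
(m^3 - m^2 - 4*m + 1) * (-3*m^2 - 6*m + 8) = -3*m^5 - 3*m^4 + 26*m^3 + 13*m^2 - 38*m + 8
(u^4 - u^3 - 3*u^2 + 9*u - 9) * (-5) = -5*u^4 + 5*u^3 + 15*u^2 - 45*u + 45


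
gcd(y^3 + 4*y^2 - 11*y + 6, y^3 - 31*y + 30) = y^2 + 5*y - 6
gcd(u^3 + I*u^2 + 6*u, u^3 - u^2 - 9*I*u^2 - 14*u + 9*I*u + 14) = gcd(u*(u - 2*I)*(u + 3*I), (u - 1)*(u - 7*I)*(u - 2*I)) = u - 2*I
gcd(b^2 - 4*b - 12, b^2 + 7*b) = 1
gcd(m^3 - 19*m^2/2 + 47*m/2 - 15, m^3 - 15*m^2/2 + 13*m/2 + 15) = m^2 - 17*m/2 + 15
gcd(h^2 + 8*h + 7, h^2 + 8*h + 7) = h^2 + 8*h + 7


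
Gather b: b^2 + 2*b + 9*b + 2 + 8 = b^2 + 11*b + 10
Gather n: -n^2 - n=-n^2 - n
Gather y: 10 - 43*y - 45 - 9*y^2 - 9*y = -9*y^2 - 52*y - 35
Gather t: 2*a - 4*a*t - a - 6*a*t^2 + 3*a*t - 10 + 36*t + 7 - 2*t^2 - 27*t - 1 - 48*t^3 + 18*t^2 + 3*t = a - 48*t^3 + t^2*(16 - 6*a) + t*(12 - a) - 4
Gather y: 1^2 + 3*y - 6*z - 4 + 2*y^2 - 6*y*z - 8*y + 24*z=2*y^2 + y*(-6*z - 5) + 18*z - 3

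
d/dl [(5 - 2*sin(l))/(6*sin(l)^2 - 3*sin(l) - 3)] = (4*sin(l)^2 - 20*sin(l) + 7)*cos(l)/(3*(sin(l) - 1)^2*(2*sin(l) + 1)^2)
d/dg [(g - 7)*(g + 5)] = 2*g - 2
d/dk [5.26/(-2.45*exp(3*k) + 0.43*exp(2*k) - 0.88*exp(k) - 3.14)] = (38.661*exp(2*k) - 4.5236*exp(k) + 4.6288)*exp(k)/(2.45*exp(3*k) - 0.43*exp(2*k) + 0.88*exp(k) + 3.14)^2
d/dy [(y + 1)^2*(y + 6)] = (y + 1)*(3*y + 13)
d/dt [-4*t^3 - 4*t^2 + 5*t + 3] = -12*t^2 - 8*t + 5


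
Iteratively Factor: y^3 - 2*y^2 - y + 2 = (y - 2)*(y^2 - 1) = (y - 2)*(y + 1)*(y - 1)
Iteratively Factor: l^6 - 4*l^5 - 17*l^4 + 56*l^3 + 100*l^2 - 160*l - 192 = (l + 3)*(l^5 - 7*l^4 + 4*l^3 + 44*l^2 - 32*l - 64) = (l - 4)*(l + 3)*(l^4 - 3*l^3 - 8*l^2 + 12*l + 16) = (l - 4)*(l + 2)*(l + 3)*(l^3 - 5*l^2 + 2*l + 8) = (l - 4)*(l + 1)*(l + 2)*(l + 3)*(l^2 - 6*l + 8) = (l - 4)*(l - 2)*(l + 1)*(l + 2)*(l + 3)*(l - 4)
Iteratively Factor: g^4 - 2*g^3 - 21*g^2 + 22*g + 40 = (g + 1)*(g^3 - 3*g^2 - 18*g + 40) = (g + 1)*(g + 4)*(g^2 - 7*g + 10) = (g - 2)*(g + 1)*(g + 4)*(g - 5)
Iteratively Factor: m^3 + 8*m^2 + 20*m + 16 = (m + 2)*(m^2 + 6*m + 8) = (m + 2)^2*(m + 4)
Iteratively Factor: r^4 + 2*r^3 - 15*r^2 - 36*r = (r - 4)*(r^3 + 6*r^2 + 9*r) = r*(r - 4)*(r^2 + 6*r + 9) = r*(r - 4)*(r + 3)*(r + 3)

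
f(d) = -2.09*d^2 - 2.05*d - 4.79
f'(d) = -4.18*d - 2.05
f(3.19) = -32.60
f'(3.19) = -15.38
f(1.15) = -9.91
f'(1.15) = -6.86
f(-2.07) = -9.50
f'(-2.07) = 6.60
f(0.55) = -6.55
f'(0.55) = -4.35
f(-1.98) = -8.92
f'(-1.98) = 6.23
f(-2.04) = -9.31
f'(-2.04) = 6.48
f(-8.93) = -153.15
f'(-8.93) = 35.28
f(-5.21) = -50.84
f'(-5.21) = 19.73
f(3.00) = -29.75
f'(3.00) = -14.59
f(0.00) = -4.79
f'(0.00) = -2.05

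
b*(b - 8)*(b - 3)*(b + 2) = b^4 - 9*b^3 + 2*b^2 + 48*b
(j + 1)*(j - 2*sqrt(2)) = j^2 - 2*sqrt(2)*j + j - 2*sqrt(2)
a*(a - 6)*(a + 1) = a^3 - 5*a^2 - 6*a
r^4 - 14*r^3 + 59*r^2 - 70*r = r*(r - 7)*(r - 5)*(r - 2)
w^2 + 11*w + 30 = (w + 5)*(w + 6)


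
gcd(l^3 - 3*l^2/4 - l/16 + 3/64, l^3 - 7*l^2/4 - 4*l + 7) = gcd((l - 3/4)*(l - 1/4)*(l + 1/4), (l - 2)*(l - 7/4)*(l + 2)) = 1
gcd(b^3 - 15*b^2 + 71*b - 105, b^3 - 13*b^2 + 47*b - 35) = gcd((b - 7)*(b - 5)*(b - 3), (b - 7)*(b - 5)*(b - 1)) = b^2 - 12*b + 35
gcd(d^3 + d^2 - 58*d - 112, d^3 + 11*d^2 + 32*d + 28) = d^2 + 9*d + 14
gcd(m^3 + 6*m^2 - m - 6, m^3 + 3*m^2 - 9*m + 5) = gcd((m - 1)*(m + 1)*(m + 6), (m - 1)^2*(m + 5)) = m - 1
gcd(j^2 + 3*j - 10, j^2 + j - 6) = j - 2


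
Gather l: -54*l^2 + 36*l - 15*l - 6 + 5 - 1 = -54*l^2 + 21*l - 2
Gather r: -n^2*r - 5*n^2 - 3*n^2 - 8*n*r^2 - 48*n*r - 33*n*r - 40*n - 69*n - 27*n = -8*n^2 - 8*n*r^2 - 136*n + r*(-n^2 - 81*n)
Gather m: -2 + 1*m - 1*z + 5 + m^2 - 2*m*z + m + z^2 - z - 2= m^2 + m*(2 - 2*z) + z^2 - 2*z + 1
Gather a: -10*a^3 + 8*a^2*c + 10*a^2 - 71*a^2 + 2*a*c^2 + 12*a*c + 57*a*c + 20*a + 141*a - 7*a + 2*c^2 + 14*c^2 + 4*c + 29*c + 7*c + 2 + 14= -10*a^3 + a^2*(8*c - 61) + a*(2*c^2 + 69*c + 154) + 16*c^2 + 40*c + 16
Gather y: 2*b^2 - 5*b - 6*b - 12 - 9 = 2*b^2 - 11*b - 21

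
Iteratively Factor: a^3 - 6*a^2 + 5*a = (a)*(a^2 - 6*a + 5) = a*(a - 1)*(a - 5)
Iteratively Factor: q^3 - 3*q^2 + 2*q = (q)*(q^2 - 3*q + 2) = q*(q - 2)*(q - 1)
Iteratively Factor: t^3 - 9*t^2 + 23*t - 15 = (t - 5)*(t^2 - 4*t + 3) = (t - 5)*(t - 1)*(t - 3)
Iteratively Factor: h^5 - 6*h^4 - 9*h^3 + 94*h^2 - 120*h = (h - 5)*(h^4 - h^3 - 14*h^2 + 24*h) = (h - 5)*(h + 4)*(h^3 - 5*h^2 + 6*h) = (h - 5)*(h - 3)*(h + 4)*(h^2 - 2*h) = (h - 5)*(h - 3)*(h - 2)*(h + 4)*(h)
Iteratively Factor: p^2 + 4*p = (p)*(p + 4)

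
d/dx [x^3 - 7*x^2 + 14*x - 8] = 3*x^2 - 14*x + 14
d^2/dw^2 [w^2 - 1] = 2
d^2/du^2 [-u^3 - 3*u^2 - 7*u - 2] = -6*u - 6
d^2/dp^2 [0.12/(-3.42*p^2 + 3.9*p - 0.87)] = (2.807136*p^2 - 3.20112*p - 0.12*(6.84*p - 3.9)*(13.68*p - 7.8) + 0.714096)/(3.42*p^2 - 3.9*p + 0.87)^3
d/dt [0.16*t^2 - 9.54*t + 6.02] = 0.32*t - 9.54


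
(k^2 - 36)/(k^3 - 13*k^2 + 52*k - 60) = (k + 6)/(k^2 - 7*k + 10)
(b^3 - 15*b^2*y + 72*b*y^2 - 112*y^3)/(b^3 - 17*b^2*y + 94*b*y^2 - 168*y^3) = (-b + 4*y)/(-b + 6*y)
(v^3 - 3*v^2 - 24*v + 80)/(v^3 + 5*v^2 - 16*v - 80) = (v - 4)/(v + 4)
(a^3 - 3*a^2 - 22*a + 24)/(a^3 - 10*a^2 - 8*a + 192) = (a - 1)/(a - 8)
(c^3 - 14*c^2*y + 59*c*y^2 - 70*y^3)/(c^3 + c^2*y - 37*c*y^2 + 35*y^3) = (-c^2 + 9*c*y - 14*y^2)/(-c^2 - 6*c*y + 7*y^2)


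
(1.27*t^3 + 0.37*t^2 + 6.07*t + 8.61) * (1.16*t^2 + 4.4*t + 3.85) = 1.4732*t^5 + 6.0172*t^4 + 13.5587*t^3 + 38.1201*t^2 + 61.2535*t + 33.1485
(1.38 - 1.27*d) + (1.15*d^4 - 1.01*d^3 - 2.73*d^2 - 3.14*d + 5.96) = 1.15*d^4 - 1.01*d^3 - 2.73*d^2 - 4.41*d + 7.34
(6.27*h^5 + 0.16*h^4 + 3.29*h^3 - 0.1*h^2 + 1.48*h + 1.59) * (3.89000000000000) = 24.3903*h^5 + 0.6224*h^4 + 12.7981*h^3 - 0.389*h^2 + 5.7572*h + 6.1851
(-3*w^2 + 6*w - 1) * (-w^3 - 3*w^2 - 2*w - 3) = 3*w^5 + 3*w^4 - 11*w^3 - 16*w + 3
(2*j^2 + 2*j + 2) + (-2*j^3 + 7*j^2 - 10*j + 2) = -2*j^3 + 9*j^2 - 8*j + 4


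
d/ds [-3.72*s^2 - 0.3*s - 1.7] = -7.44*s - 0.3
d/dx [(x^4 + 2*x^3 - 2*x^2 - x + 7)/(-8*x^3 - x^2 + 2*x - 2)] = (-8*x^6 - 2*x^5 - 12*x^4 - 16*x^3 + 151*x^2 + 22*x - 12)/(64*x^6 + 16*x^5 - 31*x^4 + 28*x^3 + 8*x^2 - 8*x + 4)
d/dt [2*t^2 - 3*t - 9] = 4*t - 3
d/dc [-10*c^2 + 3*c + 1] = 3 - 20*c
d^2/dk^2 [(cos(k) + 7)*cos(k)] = -7*cos(k) - 2*cos(2*k)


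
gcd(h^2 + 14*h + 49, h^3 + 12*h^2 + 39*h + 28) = h + 7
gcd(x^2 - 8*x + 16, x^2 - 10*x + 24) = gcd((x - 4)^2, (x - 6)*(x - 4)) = x - 4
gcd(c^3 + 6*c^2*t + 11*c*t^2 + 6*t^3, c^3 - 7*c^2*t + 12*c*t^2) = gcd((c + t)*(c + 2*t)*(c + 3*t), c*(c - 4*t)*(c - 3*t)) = 1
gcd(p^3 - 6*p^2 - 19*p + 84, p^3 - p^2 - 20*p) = p + 4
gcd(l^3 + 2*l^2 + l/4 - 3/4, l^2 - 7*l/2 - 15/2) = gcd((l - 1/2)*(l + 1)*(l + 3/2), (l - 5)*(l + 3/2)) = l + 3/2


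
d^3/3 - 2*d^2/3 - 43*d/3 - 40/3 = (d/3 + 1/3)*(d - 8)*(d + 5)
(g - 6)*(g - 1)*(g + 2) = g^3 - 5*g^2 - 8*g + 12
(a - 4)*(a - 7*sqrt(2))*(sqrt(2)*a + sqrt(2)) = sqrt(2)*a^3 - 14*a^2 - 3*sqrt(2)*a^2 - 4*sqrt(2)*a + 42*a + 56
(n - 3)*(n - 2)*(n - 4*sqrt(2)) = n^3 - 4*sqrt(2)*n^2 - 5*n^2 + 6*n + 20*sqrt(2)*n - 24*sqrt(2)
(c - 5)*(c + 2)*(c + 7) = c^3 + 4*c^2 - 31*c - 70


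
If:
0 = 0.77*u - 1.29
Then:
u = 1.68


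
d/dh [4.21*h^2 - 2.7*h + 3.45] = 8.42*h - 2.7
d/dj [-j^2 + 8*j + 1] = 8 - 2*j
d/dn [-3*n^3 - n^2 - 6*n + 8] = -9*n^2 - 2*n - 6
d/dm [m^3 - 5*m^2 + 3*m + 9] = 3*m^2 - 10*m + 3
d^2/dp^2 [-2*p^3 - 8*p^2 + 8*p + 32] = -12*p - 16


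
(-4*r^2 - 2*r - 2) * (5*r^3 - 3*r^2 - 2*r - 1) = -20*r^5 + 2*r^4 + 4*r^3 + 14*r^2 + 6*r + 2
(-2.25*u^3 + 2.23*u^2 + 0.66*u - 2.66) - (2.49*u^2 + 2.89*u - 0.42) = -2.25*u^3 - 0.26*u^2 - 2.23*u - 2.24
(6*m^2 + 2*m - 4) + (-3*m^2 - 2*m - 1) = 3*m^2 - 5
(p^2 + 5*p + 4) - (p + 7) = p^2 + 4*p - 3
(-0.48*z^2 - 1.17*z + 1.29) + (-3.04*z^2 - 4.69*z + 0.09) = -3.52*z^2 - 5.86*z + 1.38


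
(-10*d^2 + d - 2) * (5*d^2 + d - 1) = -50*d^4 - 5*d^3 + d^2 - 3*d + 2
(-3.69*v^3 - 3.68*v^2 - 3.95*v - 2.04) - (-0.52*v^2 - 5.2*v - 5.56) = -3.69*v^3 - 3.16*v^2 + 1.25*v + 3.52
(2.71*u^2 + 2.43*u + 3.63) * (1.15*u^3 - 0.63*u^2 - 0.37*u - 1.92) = 3.1165*u^5 + 1.0872*u^4 + 1.6409*u^3 - 8.3892*u^2 - 6.0087*u - 6.9696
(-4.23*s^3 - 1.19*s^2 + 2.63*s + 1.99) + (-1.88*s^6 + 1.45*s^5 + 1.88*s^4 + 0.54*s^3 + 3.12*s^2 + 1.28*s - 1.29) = -1.88*s^6 + 1.45*s^5 + 1.88*s^4 - 3.69*s^3 + 1.93*s^2 + 3.91*s + 0.7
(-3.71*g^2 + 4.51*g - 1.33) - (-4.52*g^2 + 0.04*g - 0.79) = 0.81*g^2 + 4.47*g - 0.54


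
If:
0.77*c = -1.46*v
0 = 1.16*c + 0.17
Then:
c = -0.15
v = 0.08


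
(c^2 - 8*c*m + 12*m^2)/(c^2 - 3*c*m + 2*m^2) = (c - 6*m)/(c - m)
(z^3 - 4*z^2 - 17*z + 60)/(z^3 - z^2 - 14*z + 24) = (z - 5)/(z - 2)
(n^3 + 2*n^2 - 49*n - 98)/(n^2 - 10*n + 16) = (n^3 + 2*n^2 - 49*n - 98)/(n^2 - 10*n + 16)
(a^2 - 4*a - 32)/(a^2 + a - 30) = (a^2 - 4*a - 32)/(a^2 + a - 30)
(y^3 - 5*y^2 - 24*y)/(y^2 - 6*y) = (y^2 - 5*y - 24)/(y - 6)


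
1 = 1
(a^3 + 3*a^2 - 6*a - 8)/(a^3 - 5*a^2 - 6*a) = (a^2 + 2*a - 8)/(a*(a - 6))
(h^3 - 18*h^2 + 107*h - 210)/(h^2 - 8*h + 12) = (h^2 - 12*h + 35)/(h - 2)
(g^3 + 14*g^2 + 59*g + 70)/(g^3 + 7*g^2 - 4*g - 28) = (g + 5)/(g - 2)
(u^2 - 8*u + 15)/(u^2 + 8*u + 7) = (u^2 - 8*u + 15)/(u^2 + 8*u + 7)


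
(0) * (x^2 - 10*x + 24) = 0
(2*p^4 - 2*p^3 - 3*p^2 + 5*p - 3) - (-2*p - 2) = 2*p^4 - 2*p^3 - 3*p^2 + 7*p - 1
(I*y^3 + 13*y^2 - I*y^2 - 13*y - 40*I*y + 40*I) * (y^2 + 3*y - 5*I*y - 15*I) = I*y^5 + 18*y^4 + 2*I*y^4 + 36*y^3 - 108*I*y^3 - 254*y^2 - 210*I*y^2 - 400*y + 315*I*y + 600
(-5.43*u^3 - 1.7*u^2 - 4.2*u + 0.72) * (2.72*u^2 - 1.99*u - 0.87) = -14.7696*u^5 + 6.1817*u^4 - 3.3169*u^3 + 11.7954*u^2 + 2.2212*u - 0.6264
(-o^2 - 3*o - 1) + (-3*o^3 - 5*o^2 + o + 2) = -3*o^3 - 6*o^2 - 2*o + 1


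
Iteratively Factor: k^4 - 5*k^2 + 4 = (k + 1)*(k^3 - k^2 - 4*k + 4) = (k - 2)*(k + 1)*(k^2 + k - 2) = (k - 2)*(k - 1)*(k + 1)*(k + 2)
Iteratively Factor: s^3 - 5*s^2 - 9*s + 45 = (s + 3)*(s^2 - 8*s + 15) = (s - 5)*(s + 3)*(s - 3)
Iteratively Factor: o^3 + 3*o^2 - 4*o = (o - 1)*(o^2 + 4*o) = o*(o - 1)*(o + 4)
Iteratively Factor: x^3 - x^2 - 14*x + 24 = (x + 4)*(x^2 - 5*x + 6) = (x - 2)*(x + 4)*(x - 3)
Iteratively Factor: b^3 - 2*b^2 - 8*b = (b - 4)*(b^2 + 2*b) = b*(b - 4)*(b + 2)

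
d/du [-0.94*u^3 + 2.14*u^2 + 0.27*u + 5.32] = -2.82*u^2 + 4.28*u + 0.27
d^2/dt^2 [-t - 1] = 0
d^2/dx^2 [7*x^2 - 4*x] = 14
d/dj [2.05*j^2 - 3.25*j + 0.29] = 4.1*j - 3.25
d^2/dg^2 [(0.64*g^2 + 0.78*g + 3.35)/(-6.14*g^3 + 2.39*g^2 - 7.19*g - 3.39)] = (-48.255488*g^6 - 176.434128*g^5 - 1277.323848*g^4 + 1011.019548*g^3 - 838.447278*g^2 + 725.856042*g - 377.334232)/(231.475544*g^9 - 270.306132*g^8 + 918.397254*g^7 - 263.309231*g^6 + 776.970795*g^5 + 585.372864*g^4 + 233.854847*g^3 + 443.35098*g^2 + 247.884597*g + 38.958219)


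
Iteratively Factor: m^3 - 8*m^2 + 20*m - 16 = (m - 4)*(m^2 - 4*m + 4) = (m - 4)*(m - 2)*(m - 2)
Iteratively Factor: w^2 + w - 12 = (w + 4)*(w - 3)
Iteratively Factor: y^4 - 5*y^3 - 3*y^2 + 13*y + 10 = (y - 2)*(y^3 - 3*y^2 - 9*y - 5) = (y - 2)*(y + 1)*(y^2 - 4*y - 5) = (y - 5)*(y - 2)*(y + 1)*(y + 1)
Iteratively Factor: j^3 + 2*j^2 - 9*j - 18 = (j + 2)*(j^2 - 9) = (j - 3)*(j + 2)*(j + 3)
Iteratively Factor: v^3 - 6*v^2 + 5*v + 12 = (v + 1)*(v^2 - 7*v + 12) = (v - 3)*(v + 1)*(v - 4)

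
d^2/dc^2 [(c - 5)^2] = 2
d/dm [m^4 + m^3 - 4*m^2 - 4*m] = 4*m^3 + 3*m^2 - 8*m - 4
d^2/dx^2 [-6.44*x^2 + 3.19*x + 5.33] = -12.8800000000000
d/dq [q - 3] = 1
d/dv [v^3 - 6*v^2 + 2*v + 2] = 3*v^2 - 12*v + 2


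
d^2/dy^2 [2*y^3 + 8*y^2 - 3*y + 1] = 12*y + 16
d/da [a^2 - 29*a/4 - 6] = 2*a - 29/4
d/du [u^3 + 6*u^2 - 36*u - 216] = 3*u^2 + 12*u - 36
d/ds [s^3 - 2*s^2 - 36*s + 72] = 3*s^2 - 4*s - 36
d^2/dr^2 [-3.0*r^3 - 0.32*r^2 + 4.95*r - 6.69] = -18.0*r - 0.64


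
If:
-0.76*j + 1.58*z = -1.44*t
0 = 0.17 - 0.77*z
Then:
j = 1.89473684210526*t + 0.458988380041012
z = 0.22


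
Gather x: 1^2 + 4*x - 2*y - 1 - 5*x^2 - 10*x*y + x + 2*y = -5*x^2 + x*(5 - 10*y)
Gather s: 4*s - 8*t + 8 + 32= 4*s - 8*t + 40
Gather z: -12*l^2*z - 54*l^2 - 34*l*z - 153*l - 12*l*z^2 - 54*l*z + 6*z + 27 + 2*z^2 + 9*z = -54*l^2 - 153*l + z^2*(2 - 12*l) + z*(-12*l^2 - 88*l + 15) + 27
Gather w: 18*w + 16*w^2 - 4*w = 16*w^2 + 14*w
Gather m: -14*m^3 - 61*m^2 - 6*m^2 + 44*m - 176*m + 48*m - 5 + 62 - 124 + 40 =-14*m^3 - 67*m^2 - 84*m - 27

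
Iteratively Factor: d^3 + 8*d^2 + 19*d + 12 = (d + 1)*(d^2 + 7*d + 12) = (d + 1)*(d + 3)*(d + 4)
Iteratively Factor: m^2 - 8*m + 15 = (m - 3)*(m - 5)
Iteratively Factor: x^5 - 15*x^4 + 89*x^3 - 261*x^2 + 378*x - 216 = (x - 3)*(x^4 - 12*x^3 + 53*x^2 - 102*x + 72) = (x - 3)^2*(x^3 - 9*x^2 + 26*x - 24) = (x - 3)^3*(x^2 - 6*x + 8) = (x - 4)*(x - 3)^3*(x - 2)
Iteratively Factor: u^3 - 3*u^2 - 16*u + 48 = (u - 4)*(u^2 + u - 12) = (u - 4)*(u + 4)*(u - 3)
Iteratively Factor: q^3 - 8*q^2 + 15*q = (q - 3)*(q^2 - 5*q) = q*(q - 3)*(q - 5)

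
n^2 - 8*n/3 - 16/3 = (n - 4)*(n + 4/3)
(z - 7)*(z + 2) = z^2 - 5*z - 14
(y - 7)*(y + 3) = y^2 - 4*y - 21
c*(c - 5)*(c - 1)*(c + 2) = c^4 - 4*c^3 - 7*c^2 + 10*c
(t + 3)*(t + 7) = t^2 + 10*t + 21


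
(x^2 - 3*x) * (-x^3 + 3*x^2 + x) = -x^5 + 6*x^4 - 8*x^3 - 3*x^2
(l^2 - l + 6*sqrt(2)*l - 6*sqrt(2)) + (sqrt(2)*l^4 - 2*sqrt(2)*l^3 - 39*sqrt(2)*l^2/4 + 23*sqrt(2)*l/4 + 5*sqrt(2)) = sqrt(2)*l^4 - 2*sqrt(2)*l^3 - 39*sqrt(2)*l^2/4 + l^2 - l + 47*sqrt(2)*l/4 - sqrt(2)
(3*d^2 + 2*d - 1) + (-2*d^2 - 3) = d^2 + 2*d - 4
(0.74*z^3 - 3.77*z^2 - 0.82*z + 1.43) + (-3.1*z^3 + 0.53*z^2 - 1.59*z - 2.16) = -2.36*z^3 - 3.24*z^2 - 2.41*z - 0.73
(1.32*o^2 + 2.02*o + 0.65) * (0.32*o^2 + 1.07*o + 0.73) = 0.4224*o^4 + 2.0588*o^3 + 3.333*o^2 + 2.1701*o + 0.4745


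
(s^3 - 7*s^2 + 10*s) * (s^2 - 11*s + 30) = s^5 - 18*s^4 + 117*s^3 - 320*s^2 + 300*s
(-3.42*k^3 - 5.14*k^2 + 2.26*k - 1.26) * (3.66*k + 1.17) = -12.5172*k^4 - 22.8138*k^3 + 2.2578*k^2 - 1.9674*k - 1.4742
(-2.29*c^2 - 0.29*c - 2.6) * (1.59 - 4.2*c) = 9.618*c^3 - 2.4231*c^2 + 10.4589*c - 4.134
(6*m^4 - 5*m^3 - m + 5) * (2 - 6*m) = -36*m^5 + 42*m^4 - 10*m^3 + 6*m^2 - 32*m + 10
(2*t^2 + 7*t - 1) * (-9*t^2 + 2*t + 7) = -18*t^4 - 59*t^3 + 37*t^2 + 47*t - 7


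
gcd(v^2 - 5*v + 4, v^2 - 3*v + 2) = v - 1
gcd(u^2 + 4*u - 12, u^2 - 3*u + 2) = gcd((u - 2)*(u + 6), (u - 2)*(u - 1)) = u - 2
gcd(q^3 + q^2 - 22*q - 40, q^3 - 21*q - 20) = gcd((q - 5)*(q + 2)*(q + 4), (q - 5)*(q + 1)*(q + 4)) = q^2 - q - 20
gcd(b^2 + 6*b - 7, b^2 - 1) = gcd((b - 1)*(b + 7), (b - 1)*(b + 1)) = b - 1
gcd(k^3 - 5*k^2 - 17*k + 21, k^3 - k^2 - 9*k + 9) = k^2 + 2*k - 3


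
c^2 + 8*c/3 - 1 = (c - 1/3)*(c + 3)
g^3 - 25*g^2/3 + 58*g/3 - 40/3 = (g - 5)*(g - 2)*(g - 4/3)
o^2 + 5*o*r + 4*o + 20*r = (o + 4)*(o + 5*r)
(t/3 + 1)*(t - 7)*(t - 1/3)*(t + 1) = t^4/3 - 10*t^3/9 - 8*t^2 - 38*t/9 + 7/3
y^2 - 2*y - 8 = (y - 4)*(y + 2)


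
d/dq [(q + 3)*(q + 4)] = 2*q + 7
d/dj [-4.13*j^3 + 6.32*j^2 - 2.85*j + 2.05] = -12.39*j^2 + 12.64*j - 2.85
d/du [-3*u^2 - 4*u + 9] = -6*u - 4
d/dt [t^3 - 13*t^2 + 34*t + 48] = 3*t^2 - 26*t + 34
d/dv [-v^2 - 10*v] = -2*v - 10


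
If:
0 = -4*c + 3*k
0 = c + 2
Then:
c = -2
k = -8/3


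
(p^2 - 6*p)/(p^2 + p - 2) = p*(p - 6)/(p^2 + p - 2)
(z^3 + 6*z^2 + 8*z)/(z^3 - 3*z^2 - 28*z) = (z + 2)/(z - 7)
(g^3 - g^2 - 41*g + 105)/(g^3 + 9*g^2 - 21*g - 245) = (g - 3)/(g + 7)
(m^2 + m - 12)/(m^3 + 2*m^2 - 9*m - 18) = (m + 4)/(m^2 + 5*m + 6)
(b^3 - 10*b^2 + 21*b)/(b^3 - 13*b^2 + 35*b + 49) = b*(b - 3)/(b^2 - 6*b - 7)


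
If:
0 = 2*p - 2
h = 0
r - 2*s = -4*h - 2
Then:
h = 0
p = 1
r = 2*s - 2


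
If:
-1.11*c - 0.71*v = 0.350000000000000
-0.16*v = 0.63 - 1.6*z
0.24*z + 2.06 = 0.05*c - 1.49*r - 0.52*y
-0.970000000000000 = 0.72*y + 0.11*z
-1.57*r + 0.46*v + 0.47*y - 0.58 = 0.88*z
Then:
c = -0.43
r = -0.97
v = 0.17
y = -1.41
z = 0.41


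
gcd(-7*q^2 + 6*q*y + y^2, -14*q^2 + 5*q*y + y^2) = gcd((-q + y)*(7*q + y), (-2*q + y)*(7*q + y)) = 7*q + y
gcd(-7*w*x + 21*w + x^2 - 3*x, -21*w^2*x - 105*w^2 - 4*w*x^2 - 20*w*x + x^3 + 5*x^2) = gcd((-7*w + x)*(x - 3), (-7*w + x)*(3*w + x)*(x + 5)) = -7*w + x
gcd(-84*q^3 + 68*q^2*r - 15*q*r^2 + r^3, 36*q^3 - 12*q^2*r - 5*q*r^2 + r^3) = 12*q^2 - 8*q*r + r^2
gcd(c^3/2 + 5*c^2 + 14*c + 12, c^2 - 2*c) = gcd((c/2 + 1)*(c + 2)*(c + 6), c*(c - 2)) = 1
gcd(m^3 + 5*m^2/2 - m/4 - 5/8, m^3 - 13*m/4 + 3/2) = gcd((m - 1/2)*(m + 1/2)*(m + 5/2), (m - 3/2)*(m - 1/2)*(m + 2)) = m - 1/2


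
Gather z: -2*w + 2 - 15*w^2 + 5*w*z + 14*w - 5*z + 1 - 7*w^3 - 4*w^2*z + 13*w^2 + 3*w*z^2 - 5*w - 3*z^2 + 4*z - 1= -7*w^3 - 2*w^2 + 7*w + z^2*(3*w - 3) + z*(-4*w^2 + 5*w - 1) + 2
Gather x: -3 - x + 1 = -x - 2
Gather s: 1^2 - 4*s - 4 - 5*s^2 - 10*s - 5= -5*s^2 - 14*s - 8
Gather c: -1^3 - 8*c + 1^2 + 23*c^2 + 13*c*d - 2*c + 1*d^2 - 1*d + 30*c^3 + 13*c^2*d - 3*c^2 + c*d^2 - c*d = 30*c^3 + c^2*(13*d + 20) + c*(d^2 + 12*d - 10) + d^2 - d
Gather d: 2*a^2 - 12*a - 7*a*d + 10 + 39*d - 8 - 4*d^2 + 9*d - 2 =2*a^2 - 12*a - 4*d^2 + d*(48 - 7*a)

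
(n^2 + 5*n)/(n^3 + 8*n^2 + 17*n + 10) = n/(n^2 + 3*n + 2)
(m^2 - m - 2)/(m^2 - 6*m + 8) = (m + 1)/(m - 4)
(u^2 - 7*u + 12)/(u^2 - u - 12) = (u - 3)/(u + 3)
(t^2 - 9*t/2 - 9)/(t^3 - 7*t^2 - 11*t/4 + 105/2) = 2*(2*t + 3)/(4*t^2 - 4*t - 35)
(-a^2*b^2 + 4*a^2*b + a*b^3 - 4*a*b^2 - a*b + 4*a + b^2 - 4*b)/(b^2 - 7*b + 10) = (-a^2*b^2 + 4*a^2*b + a*b^3 - 4*a*b^2 - a*b + 4*a + b^2 - 4*b)/(b^2 - 7*b + 10)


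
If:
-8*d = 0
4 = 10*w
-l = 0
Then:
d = 0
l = 0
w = 2/5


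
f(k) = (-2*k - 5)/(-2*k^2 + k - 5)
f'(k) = (-2*k - 5)*(4*k - 1)/(-2*k^2 + k - 5)^2 - 2/(-2*k^2 + k - 5)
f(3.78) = 0.42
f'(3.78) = -0.13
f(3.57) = 0.45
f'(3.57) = -0.15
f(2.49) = 0.67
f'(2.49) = -0.27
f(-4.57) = -0.08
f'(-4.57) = 0.01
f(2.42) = 0.69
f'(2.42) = -0.28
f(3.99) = 0.40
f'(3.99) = -0.12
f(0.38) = 1.17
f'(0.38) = 0.28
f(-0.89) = 0.43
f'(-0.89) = 0.53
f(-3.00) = -0.04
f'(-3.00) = 0.06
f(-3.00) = -0.04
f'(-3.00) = 0.06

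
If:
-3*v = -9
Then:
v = 3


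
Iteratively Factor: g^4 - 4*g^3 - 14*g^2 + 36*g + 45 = (g - 3)*(g^3 - g^2 - 17*g - 15) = (g - 3)*(g + 1)*(g^2 - 2*g - 15) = (g - 5)*(g - 3)*(g + 1)*(g + 3)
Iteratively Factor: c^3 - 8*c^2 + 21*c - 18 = (c - 2)*(c^2 - 6*c + 9) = (c - 3)*(c - 2)*(c - 3)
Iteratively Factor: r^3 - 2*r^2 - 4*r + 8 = (r + 2)*(r^2 - 4*r + 4) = (r - 2)*(r + 2)*(r - 2)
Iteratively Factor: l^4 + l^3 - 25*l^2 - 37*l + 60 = (l + 4)*(l^3 - 3*l^2 - 13*l + 15) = (l - 1)*(l + 4)*(l^2 - 2*l - 15) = (l - 1)*(l + 3)*(l + 4)*(l - 5)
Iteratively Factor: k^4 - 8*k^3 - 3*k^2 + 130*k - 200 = (k + 4)*(k^3 - 12*k^2 + 45*k - 50) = (k - 5)*(k + 4)*(k^2 - 7*k + 10) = (k - 5)^2*(k + 4)*(k - 2)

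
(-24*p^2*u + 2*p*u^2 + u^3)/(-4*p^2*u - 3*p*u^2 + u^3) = (6*p + u)/(p + u)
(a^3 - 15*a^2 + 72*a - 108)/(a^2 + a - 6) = (a^3 - 15*a^2 + 72*a - 108)/(a^2 + a - 6)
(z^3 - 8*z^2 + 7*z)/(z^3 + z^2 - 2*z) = (z - 7)/(z + 2)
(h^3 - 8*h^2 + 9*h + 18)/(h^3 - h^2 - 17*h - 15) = (h^2 - 9*h + 18)/(h^2 - 2*h - 15)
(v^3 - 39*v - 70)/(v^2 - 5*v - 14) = v + 5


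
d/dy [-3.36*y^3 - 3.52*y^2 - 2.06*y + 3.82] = -10.08*y^2 - 7.04*y - 2.06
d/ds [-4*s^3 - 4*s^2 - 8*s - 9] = -12*s^2 - 8*s - 8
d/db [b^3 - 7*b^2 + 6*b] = 3*b^2 - 14*b + 6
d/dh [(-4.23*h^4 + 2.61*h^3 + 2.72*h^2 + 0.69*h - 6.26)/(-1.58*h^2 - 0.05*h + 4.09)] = (13.3668*h^5 - 3.4893*h^4 - 69.4638*h^3 + 32.9789*h^2 + 2.468*h + 2.5091)/(2.4964*h^4 + 0.158*h^3 - 12.9219*h^2 - 0.409*h + 16.7281)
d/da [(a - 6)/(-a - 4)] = -10/(a + 4)^2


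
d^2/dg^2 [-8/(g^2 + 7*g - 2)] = 16*(g^2 + 7*g - (2*g + 7)^2 - 2)/(g^2 + 7*g - 2)^3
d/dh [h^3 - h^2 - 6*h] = 3*h^2 - 2*h - 6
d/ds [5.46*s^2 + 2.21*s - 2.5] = 10.92*s + 2.21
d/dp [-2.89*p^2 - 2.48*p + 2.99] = -5.78*p - 2.48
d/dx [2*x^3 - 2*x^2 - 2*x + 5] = 6*x^2 - 4*x - 2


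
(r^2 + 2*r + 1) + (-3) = r^2 + 2*r - 2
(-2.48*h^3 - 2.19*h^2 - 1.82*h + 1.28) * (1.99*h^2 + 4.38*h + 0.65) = -4.9352*h^5 - 15.2205*h^4 - 14.826*h^3 - 6.8479*h^2 + 4.4234*h + 0.832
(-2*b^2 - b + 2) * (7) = -14*b^2 - 7*b + 14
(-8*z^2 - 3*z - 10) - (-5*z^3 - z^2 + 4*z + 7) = 5*z^3 - 7*z^2 - 7*z - 17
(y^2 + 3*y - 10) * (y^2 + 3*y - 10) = y^4 + 6*y^3 - 11*y^2 - 60*y + 100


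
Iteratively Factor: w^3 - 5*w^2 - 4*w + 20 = (w - 2)*(w^2 - 3*w - 10) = (w - 5)*(w - 2)*(w + 2)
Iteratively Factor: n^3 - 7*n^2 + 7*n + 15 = (n - 5)*(n^2 - 2*n - 3) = (n - 5)*(n + 1)*(n - 3)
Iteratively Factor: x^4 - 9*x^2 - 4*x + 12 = (x + 2)*(x^3 - 2*x^2 - 5*x + 6) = (x - 1)*(x + 2)*(x^2 - x - 6) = (x - 1)*(x + 2)^2*(x - 3)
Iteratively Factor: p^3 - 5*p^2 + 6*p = (p - 3)*(p^2 - 2*p) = p*(p - 3)*(p - 2)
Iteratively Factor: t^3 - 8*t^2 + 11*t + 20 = (t + 1)*(t^2 - 9*t + 20) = (t - 4)*(t + 1)*(t - 5)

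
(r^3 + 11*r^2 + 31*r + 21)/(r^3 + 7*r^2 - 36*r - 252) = (r^2 + 4*r + 3)/(r^2 - 36)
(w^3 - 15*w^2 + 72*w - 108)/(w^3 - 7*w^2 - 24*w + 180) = (w - 3)/(w + 5)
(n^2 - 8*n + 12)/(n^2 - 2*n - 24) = (n - 2)/(n + 4)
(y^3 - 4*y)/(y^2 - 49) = y*(y^2 - 4)/(y^2 - 49)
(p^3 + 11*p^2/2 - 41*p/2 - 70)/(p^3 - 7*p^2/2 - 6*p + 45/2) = (p^2 + 3*p - 28)/(p^2 - 6*p + 9)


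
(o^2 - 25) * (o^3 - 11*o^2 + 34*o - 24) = o^5 - 11*o^4 + 9*o^3 + 251*o^2 - 850*o + 600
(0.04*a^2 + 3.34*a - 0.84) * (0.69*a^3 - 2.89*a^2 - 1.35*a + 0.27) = 0.0276*a^5 + 2.189*a^4 - 10.2862*a^3 - 2.0706*a^2 + 2.0358*a - 0.2268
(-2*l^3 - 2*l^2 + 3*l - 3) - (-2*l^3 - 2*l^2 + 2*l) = l - 3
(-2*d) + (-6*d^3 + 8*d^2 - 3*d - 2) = -6*d^3 + 8*d^2 - 5*d - 2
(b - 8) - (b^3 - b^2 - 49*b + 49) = -b^3 + b^2 + 50*b - 57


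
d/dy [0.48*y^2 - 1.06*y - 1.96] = 0.96*y - 1.06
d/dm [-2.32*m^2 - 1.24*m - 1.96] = -4.64*m - 1.24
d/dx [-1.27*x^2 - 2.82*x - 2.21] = -2.54*x - 2.82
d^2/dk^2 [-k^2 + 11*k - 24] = -2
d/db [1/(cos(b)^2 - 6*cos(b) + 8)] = 2*(cos(b) - 3)*sin(b)/(cos(b)^2 - 6*cos(b) + 8)^2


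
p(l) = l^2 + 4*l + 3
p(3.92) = 34.05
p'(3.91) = 11.82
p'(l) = 2*l + 4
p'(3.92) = 11.84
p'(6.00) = 16.00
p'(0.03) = 4.06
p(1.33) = 10.09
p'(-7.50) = -11.00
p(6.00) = 63.00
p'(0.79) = 5.58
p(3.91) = 33.93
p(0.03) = 3.12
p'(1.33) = 6.66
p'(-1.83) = 0.34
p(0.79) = 6.78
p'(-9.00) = -14.00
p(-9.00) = 48.00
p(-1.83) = -0.97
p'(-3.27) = -2.54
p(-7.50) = 29.25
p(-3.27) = 0.61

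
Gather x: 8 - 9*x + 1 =9 - 9*x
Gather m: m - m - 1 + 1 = 0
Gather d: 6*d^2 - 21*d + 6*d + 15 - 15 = 6*d^2 - 15*d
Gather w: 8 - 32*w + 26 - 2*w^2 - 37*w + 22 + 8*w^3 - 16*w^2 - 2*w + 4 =8*w^3 - 18*w^2 - 71*w + 60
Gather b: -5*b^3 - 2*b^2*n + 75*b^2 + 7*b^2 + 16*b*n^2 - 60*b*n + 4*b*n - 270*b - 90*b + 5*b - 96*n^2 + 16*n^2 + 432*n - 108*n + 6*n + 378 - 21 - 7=-5*b^3 + b^2*(82 - 2*n) + b*(16*n^2 - 56*n - 355) - 80*n^2 + 330*n + 350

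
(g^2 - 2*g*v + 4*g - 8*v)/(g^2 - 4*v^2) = (g + 4)/(g + 2*v)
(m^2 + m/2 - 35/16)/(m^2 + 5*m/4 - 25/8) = (4*m + 7)/(2*(2*m + 5))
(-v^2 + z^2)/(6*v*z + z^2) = (-v^2 + z^2)/(z*(6*v + z))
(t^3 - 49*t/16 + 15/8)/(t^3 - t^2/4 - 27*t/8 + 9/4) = (4*t - 5)/(2*(2*t - 3))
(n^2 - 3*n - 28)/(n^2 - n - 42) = (n + 4)/(n + 6)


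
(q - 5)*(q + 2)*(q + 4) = q^3 + q^2 - 22*q - 40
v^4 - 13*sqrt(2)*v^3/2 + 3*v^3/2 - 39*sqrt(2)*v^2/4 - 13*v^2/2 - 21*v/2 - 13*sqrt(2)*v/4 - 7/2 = (v + 1/2)*(v + 1)*(v - 7*sqrt(2))*(v + sqrt(2)/2)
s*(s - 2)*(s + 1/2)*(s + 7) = s^4 + 11*s^3/2 - 23*s^2/2 - 7*s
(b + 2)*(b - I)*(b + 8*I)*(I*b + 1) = I*b^4 - 6*b^3 + 2*I*b^3 - 12*b^2 + 15*I*b^2 + 8*b + 30*I*b + 16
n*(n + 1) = n^2 + n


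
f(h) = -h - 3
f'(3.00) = -1.00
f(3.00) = -6.00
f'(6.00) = -1.00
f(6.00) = -9.00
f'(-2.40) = -1.00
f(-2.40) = -0.60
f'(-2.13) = -1.00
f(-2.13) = -0.87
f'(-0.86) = -1.00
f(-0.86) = -2.14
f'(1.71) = -1.00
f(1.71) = -4.71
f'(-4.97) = -1.00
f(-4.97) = 1.97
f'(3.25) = -1.00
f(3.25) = -6.25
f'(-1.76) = -1.00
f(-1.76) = -1.24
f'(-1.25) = -1.00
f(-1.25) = -1.75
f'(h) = -1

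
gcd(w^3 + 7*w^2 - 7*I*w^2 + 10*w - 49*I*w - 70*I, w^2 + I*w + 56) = w - 7*I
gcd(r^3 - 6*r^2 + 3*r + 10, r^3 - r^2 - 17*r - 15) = r^2 - 4*r - 5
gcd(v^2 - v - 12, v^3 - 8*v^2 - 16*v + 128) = v - 4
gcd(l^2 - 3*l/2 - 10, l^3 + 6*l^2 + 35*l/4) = l + 5/2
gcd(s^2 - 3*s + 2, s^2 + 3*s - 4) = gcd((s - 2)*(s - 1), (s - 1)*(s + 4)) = s - 1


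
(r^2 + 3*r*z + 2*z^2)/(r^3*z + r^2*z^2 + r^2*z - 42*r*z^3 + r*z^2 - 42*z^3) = (r^2 + 3*r*z + 2*z^2)/(z*(r^3 + r^2*z + r^2 - 42*r*z^2 + r*z - 42*z^2))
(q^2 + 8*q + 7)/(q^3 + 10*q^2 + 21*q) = (q + 1)/(q*(q + 3))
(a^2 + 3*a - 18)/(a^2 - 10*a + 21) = (a + 6)/(a - 7)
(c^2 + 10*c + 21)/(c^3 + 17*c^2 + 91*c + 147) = 1/(c + 7)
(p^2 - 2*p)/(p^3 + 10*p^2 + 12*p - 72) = p/(p^2 + 12*p + 36)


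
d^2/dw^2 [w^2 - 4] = 2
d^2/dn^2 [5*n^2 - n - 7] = 10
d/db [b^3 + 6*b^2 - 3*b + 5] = 3*b^2 + 12*b - 3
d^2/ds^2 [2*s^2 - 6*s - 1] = 4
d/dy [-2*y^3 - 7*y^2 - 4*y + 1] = -6*y^2 - 14*y - 4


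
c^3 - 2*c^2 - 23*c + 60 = (c - 4)*(c - 3)*(c + 5)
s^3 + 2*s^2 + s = s*(s + 1)^2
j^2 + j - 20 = (j - 4)*(j + 5)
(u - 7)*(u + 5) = u^2 - 2*u - 35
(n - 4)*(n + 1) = n^2 - 3*n - 4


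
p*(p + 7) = p^2 + 7*p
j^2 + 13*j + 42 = (j + 6)*(j + 7)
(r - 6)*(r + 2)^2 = r^3 - 2*r^2 - 20*r - 24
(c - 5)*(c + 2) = c^2 - 3*c - 10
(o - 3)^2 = o^2 - 6*o + 9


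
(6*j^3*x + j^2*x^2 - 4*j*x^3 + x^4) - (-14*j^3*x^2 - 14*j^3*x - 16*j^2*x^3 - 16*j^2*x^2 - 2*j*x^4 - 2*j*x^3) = 14*j^3*x^2 + 20*j^3*x + 16*j^2*x^3 + 17*j^2*x^2 + 2*j*x^4 - 2*j*x^3 + x^4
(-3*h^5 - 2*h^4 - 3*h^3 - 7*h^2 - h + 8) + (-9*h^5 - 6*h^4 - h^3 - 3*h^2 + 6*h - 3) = -12*h^5 - 8*h^4 - 4*h^3 - 10*h^2 + 5*h + 5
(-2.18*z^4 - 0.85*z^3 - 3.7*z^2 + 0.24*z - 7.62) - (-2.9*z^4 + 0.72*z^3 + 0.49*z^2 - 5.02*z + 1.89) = 0.72*z^4 - 1.57*z^3 - 4.19*z^2 + 5.26*z - 9.51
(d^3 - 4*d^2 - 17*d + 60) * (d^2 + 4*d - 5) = d^5 - 38*d^3 + 12*d^2 + 325*d - 300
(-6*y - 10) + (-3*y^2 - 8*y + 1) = -3*y^2 - 14*y - 9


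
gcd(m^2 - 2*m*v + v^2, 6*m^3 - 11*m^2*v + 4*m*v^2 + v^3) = m^2 - 2*m*v + v^2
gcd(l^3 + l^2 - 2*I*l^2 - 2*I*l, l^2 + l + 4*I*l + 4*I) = l + 1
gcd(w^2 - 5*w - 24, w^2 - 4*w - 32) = w - 8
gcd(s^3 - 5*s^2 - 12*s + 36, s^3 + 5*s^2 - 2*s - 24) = s^2 + s - 6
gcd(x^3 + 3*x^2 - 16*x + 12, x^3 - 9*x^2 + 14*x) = x - 2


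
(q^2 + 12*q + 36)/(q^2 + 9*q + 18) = (q + 6)/(q + 3)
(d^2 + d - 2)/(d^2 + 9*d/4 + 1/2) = 4*(d - 1)/(4*d + 1)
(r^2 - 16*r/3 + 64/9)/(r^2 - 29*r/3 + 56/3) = (r - 8/3)/(r - 7)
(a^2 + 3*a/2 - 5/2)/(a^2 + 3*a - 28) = (2*a^2 + 3*a - 5)/(2*(a^2 + 3*a - 28))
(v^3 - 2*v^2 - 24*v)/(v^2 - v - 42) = v*(-v^2 + 2*v + 24)/(-v^2 + v + 42)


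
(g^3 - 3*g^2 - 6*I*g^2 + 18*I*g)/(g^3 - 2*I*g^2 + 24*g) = (g - 3)/(g + 4*I)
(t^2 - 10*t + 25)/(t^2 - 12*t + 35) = (t - 5)/(t - 7)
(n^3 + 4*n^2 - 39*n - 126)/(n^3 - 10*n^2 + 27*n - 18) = (n^2 + 10*n + 21)/(n^2 - 4*n + 3)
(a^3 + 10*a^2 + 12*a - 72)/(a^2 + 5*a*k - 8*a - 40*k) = (a^3 + 10*a^2 + 12*a - 72)/(a^2 + 5*a*k - 8*a - 40*k)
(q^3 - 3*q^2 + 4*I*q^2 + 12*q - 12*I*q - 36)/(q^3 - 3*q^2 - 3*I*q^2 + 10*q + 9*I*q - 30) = (q^2 + 4*I*q + 12)/(q^2 - 3*I*q + 10)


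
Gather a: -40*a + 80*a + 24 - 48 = 40*a - 24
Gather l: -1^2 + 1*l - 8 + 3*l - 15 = 4*l - 24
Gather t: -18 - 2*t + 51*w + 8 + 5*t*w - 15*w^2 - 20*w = t*(5*w - 2) - 15*w^2 + 31*w - 10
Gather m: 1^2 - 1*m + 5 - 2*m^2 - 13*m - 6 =-2*m^2 - 14*m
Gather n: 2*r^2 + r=2*r^2 + r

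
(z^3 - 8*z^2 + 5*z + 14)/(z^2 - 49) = (z^2 - z - 2)/(z + 7)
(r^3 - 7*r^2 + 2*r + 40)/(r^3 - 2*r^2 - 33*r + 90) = (r^2 - 2*r - 8)/(r^2 + 3*r - 18)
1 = 1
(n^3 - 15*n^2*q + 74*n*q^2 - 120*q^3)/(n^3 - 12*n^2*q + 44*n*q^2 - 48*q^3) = (-n + 5*q)/(-n + 2*q)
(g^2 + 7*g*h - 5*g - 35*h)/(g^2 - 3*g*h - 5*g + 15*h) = (g + 7*h)/(g - 3*h)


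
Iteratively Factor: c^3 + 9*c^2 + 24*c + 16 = (c + 4)*(c^2 + 5*c + 4) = (c + 1)*(c + 4)*(c + 4)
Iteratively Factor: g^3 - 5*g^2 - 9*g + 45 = (g + 3)*(g^2 - 8*g + 15) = (g - 5)*(g + 3)*(g - 3)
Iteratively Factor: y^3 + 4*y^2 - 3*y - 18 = (y + 3)*(y^2 + y - 6) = (y + 3)^2*(y - 2)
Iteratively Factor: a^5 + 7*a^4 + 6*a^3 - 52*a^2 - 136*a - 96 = (a + 4)*(a^4 + 3*a^3 - 6*a^2 - 28*a - 24) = (a + 2)*(a + 4)*(a^3 + a^2 - 8*a - 12) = (a - 3)*(a + 2)*(a + 4)*(a^2 + 4*a + 4) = (a - 3)*(a + 2)^2*(a + 4)*(a + 2)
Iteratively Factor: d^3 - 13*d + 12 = (d + 4)*(d^2 - 4*d + 3) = (d - 1)*(d + 4)*(d - 3)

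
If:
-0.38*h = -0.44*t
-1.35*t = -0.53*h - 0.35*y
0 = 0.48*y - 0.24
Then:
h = 0.28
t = 0.24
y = 0.50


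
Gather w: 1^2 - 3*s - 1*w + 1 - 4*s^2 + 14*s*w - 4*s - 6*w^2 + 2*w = -4*s^2 - 7*s - 6*w^2 + w*(14*s + 1) + 2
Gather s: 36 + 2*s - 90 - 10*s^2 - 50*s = -10*s^2 - 48*s - 54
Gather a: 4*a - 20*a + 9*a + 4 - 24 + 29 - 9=-7*a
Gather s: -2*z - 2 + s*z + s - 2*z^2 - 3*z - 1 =s*(z + 1) - 2*z^2 - 5*z - 3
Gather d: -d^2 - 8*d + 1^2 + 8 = -d^2 - 8*d + 9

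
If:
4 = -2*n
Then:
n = -2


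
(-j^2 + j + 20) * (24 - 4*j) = 4*j^3 - 28*j^2 - 56*j + 480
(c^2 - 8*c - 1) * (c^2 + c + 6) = c^4 - 7*c^3 - 3*c^2 - 49*c - 6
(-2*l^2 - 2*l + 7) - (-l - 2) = -2*l^2 - l + 9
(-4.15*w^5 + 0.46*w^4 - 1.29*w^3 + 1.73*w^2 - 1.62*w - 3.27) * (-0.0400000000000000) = 0.166*w^5 - 0.0184*w^4 + 0.0516*w^3 - 0.0692*w^2 + 0.0648*w + 0.1308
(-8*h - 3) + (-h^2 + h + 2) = -h^2 - 7*h - 1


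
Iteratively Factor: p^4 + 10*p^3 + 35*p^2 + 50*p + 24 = (p + 3)*(p^3 + 7*p^2 + 14*p + 8) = (p + 2)*(p + 3)*(p^2 + 5*p + 4) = (p + 1)*(p + 2)*(p + 3)*(p + 4)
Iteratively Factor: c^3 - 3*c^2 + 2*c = (c)*(c^2 - 3*c + 2) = c*(c - 2)*(c - 1)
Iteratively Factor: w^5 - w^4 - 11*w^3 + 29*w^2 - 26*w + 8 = (w - 1)*(w^4 - 11*w^2 + 18*w - 8) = (w - 1)^2*(w^3 + w^2 - 10*w + 8) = (w - 2)*(w - 1)^2*(w^2 + 3*w - 4) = (w - 2)*(w - 1)^3*(w + 4)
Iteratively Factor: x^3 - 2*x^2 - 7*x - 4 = (x + 1)*(x^2 - 3*x - 4) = (x - 4)*(x + 1)*(x + 1)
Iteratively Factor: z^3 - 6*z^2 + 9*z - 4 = (z - 1)*(z^2 - 5*z + 4) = (z - 1)^2*(z - 4)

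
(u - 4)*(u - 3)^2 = u^3 - 10*u^2 + 33*u - 36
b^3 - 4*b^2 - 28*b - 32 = (b - 8)*(b + 2)^2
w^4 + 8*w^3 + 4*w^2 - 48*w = w*(w - 2)*(w + 4)*(w + 6)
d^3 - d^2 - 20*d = d*(d - 5)*(d + 4)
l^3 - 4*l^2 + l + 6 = (l - 3)*(l - 2)*(l + 1)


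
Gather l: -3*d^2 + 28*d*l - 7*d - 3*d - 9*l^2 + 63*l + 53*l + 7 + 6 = -3*d^2 - 10*d - 9*l^2 + l*(28*d + 116) + 13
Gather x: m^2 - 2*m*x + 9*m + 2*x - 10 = m^2 + 9*m + x*(2 - 2*m) - 10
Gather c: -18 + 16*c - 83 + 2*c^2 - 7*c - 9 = 2*c^2 + 9*c - 110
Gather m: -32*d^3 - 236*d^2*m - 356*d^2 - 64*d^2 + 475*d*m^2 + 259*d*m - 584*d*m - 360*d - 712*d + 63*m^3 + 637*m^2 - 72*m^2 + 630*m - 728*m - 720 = -32*d^3 - 420*d^2 - 1072*d + 63*m^3 + m^2*(475*d + 565) + m*(-236*d^2 - 325*d - 98) - 720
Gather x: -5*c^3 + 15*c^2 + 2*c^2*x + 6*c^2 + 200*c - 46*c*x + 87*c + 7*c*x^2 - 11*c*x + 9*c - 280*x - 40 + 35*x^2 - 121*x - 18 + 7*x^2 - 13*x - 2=-5*c^3 + 21*c^2 + 296*c + x^2*(7*c + 42) + x*(2*c^2 - 57*c - 414) - 60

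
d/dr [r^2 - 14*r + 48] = 2*r - 14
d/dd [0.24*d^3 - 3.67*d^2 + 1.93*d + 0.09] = 0.72*d^2 - 7.34*d + 1.93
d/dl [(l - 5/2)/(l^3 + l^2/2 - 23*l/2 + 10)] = (-2*l - 3)/(l^4 + 6*l^3 + l^2 - 24*l + 16)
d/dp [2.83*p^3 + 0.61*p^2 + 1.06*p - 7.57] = 8.49*p^2 + 1.22*p + 1.06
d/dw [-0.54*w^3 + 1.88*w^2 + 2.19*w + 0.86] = -1.62*w^2 + 3.76*w + 2.19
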